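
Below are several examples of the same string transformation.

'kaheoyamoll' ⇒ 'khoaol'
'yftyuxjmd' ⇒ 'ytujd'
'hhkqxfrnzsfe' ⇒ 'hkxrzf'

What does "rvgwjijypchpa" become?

rgjjpha

In each case the input is transformed by: keep every other character starting from the first (positions 1st, 3rd, 5th, ...).
Applying that to "rvgwjijypchpa" gives "rgjjpha".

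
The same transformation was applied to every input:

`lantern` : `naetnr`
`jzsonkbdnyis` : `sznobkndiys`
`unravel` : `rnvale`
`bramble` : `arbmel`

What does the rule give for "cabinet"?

The pattern: delete the first character, then swap each adjacent pair of characters (1↔2, 3↔4, ...).
"cabinet" → "abinet" → "banite".

banite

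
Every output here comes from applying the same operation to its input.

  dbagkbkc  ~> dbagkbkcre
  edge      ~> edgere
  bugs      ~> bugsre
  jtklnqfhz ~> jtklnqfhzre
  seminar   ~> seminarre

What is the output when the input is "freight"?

freightre

In each case the input is transformed by: append "re".
For "freight" the result is "freightre".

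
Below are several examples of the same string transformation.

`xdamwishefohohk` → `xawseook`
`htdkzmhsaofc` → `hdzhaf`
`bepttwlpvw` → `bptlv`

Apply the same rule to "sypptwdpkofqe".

sptdkfe

Each output is the input with this applied: keep every other character starting from the first (positions 1st, 3rd, 5th, ...).
So "sypptwdpkofqe" becomes "sptdkfe".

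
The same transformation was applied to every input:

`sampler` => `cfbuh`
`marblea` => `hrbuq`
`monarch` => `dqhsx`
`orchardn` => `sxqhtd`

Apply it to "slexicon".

unysed

The transformation: shift every letter 10 places backward in the alphabet (wrapping around), then delete the first 2 characters.
Working it through for "slexicon": intermediate "ibunysed", final "unysed".
(Check on "orchardn": → "ehsxqhtd" → "sxqhtd" ✓)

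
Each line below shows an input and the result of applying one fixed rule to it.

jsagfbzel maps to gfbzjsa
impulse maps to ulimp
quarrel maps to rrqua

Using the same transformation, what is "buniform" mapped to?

Looking at the pairs, the operation is to delete the last 2 characters, then move the first 3 characters to the end (rotate left by 3).
Working it through for "buniform": intermediate "bunifo", final "ifobun".
(Check on "jsagfbzel": → "jsagfbz" → "gfbzjsa" ✓)

ifobun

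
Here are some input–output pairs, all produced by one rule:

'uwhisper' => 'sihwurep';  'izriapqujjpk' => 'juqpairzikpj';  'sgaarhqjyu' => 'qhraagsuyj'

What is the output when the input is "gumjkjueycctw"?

cyeujkjmugwtc

Rule — move the last 3 characters to the front (rotate right by 3), then reverse the string.
"gumjkjueycctw" → "ctwgumjkjueyc" → "cyeujkjmugwtc".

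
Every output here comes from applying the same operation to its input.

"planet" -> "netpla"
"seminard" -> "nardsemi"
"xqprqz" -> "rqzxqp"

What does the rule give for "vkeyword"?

What's happening: swap the front and back halves of the string.
For "vkeyword" the result is "wordvkey".

wordvkey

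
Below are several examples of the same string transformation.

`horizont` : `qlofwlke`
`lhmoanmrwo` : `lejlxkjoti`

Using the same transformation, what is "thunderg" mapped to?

The transformation: shift every letter 3 places backward in the alphabet (wrapping around), then swap the first and last characters.
Starting from "thunderg": after the first operation, "qerkabod"; after the second, "derkaboq".
(Check on "lhmoanmrwo": → "iejlxkjotl" → "lejlxkjoti" ✓)

derkaboq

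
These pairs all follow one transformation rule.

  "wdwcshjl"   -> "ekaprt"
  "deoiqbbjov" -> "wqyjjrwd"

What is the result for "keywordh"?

What's happening: delete the first 2 characters, then shift every letter 8 places forward in the alphabet (wrapping around).
On "keywordh": the first step gives "ywordh", and the second then gives "gewzlp".

gewzlp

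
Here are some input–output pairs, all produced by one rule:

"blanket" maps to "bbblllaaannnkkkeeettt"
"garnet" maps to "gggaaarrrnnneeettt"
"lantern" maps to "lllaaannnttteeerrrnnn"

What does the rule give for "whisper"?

What's happening: repeat every character 3 times.
On "whisper" that produces "wwwhhhiiissspppeeerrr".

wwwhhhiiissspppeeerrr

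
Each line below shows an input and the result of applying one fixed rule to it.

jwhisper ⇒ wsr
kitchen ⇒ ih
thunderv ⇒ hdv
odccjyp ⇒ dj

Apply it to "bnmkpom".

np

Each output is the input with this applied: keep one character in every 3, starting at position 2 (positions 2nd, 5th, 8th, ...).
"bnmkpom" → "np".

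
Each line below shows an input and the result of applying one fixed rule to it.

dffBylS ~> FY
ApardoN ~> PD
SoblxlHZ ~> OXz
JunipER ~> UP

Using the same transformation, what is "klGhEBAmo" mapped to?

Each output is the input with this applied: flip the case of every letter, then keep one character in every 3, starting at position 2 (positions 2nd, 5th, 8th, ...).
For "klGhEBAmo", step one produces "KLgHebaMO"; step two turns that into "LeM".

LeM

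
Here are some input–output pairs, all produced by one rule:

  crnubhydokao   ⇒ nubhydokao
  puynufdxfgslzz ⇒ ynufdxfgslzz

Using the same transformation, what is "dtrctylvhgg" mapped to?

rctylvhgg

What's happening: delete the first 2 characters.
Doing the same to "dtrctylvhgg": "rctylvhgg".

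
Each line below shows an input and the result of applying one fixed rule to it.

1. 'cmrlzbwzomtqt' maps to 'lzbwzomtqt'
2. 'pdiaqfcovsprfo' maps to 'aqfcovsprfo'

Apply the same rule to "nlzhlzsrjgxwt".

hlzsrjgxwt

What's happening: delete the first 3 characters.
On "nlzhlzsrjgxwt" that produces "hlzsrjgxwt".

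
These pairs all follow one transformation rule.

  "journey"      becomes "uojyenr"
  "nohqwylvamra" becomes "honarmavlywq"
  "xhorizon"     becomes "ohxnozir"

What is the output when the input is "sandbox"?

Each output is the input with this applied: move the first 3 characters to the end (rotate left by 3), then reverse the string.
"sandbox" → "dboxsan" → "nasxobd".

nasxobd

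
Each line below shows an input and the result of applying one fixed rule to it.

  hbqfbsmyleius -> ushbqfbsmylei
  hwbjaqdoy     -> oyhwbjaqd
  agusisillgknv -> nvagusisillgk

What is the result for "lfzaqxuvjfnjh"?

Rule — move the last 2 characters to the front (rotate right by 2).
On "lfzaqxuvjfnjh" that produces "jhlfzaqxuvjfn".

jhlfzaqxuvjfn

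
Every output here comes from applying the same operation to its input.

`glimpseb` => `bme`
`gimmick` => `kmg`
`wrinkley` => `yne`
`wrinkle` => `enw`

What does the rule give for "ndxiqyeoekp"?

In each case the input is transformed by: swap the first and last characters, then keep one character in every 3, starting at position 1 (positions 1st, 4th, 7th, ...).
Applying both steps to "ndxiqyeoekp": "pdxiqyeoekn", then "piek".
(Check on "glimpseb": → "blimpseg" → "bme" ✓)

piek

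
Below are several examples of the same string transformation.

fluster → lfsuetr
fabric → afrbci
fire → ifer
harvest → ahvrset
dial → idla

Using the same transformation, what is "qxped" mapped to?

Looking at the pairs, the operation is to swap each adjacent pair of characters (1↔2, 3↔4, ...).
On "qxped" that produces "xqepd".

xqepd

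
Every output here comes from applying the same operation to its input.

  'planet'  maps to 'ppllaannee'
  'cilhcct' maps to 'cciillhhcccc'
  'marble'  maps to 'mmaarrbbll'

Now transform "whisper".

wwhhiissppee

Rule — double every character, then delete the last 2 characters.
On "whisper" that produces "wwhhiissppee".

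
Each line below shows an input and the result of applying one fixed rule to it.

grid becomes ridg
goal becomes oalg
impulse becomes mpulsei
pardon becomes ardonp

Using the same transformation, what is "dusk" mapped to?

Each output is the input with this applied: move the first character to the end.
So "dusk" becomes "uskd".

uskd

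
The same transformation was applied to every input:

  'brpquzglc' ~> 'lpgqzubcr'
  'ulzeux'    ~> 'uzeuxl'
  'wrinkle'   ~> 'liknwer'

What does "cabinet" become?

The rule is to take characters alternately from the front and the back (1st, last, 2nd, 2nd-last, ...), then move the first 3 characters to the end (rotate left by 3).
Starting from "cabinet": after the first operation, "ctaebni"; after the second, "ebnicta".
(Check on "ulzeux": → "uxluze" → "uzeuxl" ✓)

ebnicta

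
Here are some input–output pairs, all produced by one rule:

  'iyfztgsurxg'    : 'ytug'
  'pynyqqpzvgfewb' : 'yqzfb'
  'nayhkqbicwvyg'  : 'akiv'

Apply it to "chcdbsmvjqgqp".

The rule is to keep one character in every 3, starting at position 2 (positions 2nd, 5th, 8th, ...).
For "chcdbsmvjqgqp" the result is "hbvg".

hbvg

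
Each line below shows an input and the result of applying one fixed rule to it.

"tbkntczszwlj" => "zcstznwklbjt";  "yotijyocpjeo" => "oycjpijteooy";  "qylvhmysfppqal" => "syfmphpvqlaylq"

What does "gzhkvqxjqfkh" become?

The pattern: swap the front and back halves of the string, then take characters alternately from the front and the back (1st, last, 2nd, 2nd-last, ...).
On "gzhkvqxjqfkh": the first step gives "xjqfkhgzhkvq", and the second then gives "xqjvqkfhkzhg".

xqjvqkfhkzhg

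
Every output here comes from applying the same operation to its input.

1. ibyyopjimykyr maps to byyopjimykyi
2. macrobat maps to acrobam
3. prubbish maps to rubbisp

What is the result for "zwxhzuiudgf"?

wxhzuiudgz

Looking at the pairs, the operation is to swap the first and last characters, then delete the first character.
Starting from "zwxhzuiudgf": after the first operation, "fwxhzuiudgz"; after the second, "wxhzuiudgz".
(Check on "prubbish": → "hrubbisp" → "rubbisp" ✓)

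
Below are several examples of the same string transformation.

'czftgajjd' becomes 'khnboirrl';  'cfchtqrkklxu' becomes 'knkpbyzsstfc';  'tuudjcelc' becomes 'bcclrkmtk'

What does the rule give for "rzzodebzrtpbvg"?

zhhwlmjhzbxjdo

The pattern: shift every letter 8 places forward in the alphabet (wrapping around).
On "rzzodebzrtpbvg" that produces "zhhwlmjhzbxjdo".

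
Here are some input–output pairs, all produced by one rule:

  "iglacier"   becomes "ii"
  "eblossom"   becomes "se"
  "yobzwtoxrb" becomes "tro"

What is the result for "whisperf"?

Looking at the pairs, the operation is to move the first 3 characters to the end (rotate left by 3), then keep one character in every 3, starting at position 3 (positions 3rd, 6th, 9th, ...).
Starting from "whisperf": after the first operation, "sperfwhi"; after the second, "ew".
(Check on "eblossom": → "ossomebl" → "se" ✓)

ew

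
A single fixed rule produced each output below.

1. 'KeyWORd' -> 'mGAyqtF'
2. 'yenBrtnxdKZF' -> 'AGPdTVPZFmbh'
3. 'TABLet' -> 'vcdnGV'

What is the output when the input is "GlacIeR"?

The transformation: flip the case of every letter, then shift every letter 2 places forward in the alphabet (wrapping around).
For "GlacIeR", step one produces "gLACiEr"; step two turns that into "iNCEkGt".
(Check on "TABLet": → "tablET" → "vcdnGV" ✓)

iNCEkGt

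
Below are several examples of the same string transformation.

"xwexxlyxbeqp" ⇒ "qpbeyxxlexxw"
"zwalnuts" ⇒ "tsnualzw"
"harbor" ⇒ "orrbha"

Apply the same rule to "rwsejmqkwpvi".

Each output is the input with this applied: reverse the string, then swap each adjacent pair of characters (1↔2, 3↔4, ...).
Applying both steps to "rwsejmqkwpvi": "ivpwkqmjeswr", then "viwpqkjmserw".

viwpqkjmserw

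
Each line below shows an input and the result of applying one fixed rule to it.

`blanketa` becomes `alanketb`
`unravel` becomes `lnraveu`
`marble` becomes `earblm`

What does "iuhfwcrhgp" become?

puhfwcrhgi

Looking at the pairs, the operation is to swap the first and last characters.
On "iuhfwcrhgp" that produces "puhfwcrhgi".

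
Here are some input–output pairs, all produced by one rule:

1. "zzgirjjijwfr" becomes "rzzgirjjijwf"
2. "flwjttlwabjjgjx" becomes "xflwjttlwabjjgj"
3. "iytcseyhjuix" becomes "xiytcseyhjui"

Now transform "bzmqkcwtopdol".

lbzmqkcwtopdo

In each case the input is transformed by: move the last character to the front.
For "bzmqkcwtopdol" the result is "lbzmqkcwtopdo".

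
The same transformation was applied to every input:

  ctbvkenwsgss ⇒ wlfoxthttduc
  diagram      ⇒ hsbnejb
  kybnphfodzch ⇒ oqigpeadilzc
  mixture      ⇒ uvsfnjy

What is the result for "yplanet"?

bofuzqm

The rule is to move the first 3 characters to the end (rotate left by 3), then shift every letter 1 place forward in the alphabet (wrapping around).
"yplanet" → "bofuzqm".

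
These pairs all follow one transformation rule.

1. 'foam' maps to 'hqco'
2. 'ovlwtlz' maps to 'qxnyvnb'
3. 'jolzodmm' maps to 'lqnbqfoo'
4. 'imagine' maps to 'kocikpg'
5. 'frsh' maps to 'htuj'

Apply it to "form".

The transformation: shift every letter 2 places forward in the alphabet (wrapping around).
For "form" the result is "hqto".

hqto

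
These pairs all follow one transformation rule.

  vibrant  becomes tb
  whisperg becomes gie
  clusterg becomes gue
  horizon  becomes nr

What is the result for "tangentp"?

Each output is the input with this applied: move the last 2 characters to the front (rotate right by 2), then keep one character in every 3, starting at position 2 (positions 2nd, 5th, 8th, ...).
On "tangentp": the first step gives "tptangen", and the second then gives "pnn".

pnn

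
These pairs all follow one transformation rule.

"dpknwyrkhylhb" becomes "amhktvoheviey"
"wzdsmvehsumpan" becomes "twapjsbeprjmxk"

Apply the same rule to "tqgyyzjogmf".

The pattern: shift every letter 3 places backward in the alphabet (wrapping around).
So "tqgyyzjogmf" becomes "qndvvwgldjc".

qndvvwgldjc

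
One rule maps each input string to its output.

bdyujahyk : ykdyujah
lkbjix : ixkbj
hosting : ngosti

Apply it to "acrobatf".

In each case the input is transformed by: delete the first character, then move the last 2 characters to the front (rotate right by 2).
Working it through for "acrobatf": intermediate "crobatf", final "tfcroba".

tfcroba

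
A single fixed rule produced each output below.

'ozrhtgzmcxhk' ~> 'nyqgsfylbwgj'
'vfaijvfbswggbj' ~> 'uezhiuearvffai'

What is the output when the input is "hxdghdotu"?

The pattern: shift every letter 1 place backward in the alphabet (wrapping around).
For "hxdghdotu" the result is "gwcfgcnst".

gwcfgcnst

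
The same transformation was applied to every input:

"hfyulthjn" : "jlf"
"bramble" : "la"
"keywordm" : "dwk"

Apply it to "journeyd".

Each output is the input with this applied: reverse the string, then keep one character in every 3, starting at position 2 (positions 2nd, 5th, 8th, ...).
For "journeyd" the result is "yrj".

yrj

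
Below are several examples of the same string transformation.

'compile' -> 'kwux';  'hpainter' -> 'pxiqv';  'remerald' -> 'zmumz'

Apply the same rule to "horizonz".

pwzqh

What's happening: delete the last 3 characters, then shift every letter 8 places forward in the alphabet (wrapping around).
On "horizonz": the first step gives "horiz", and the second then gives "pwzqh".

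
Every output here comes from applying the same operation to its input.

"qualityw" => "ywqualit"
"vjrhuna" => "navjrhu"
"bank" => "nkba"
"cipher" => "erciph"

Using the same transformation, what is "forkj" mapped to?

kjfor

Looking at the pairs, the operation is to move the last 2 characters to the front (rotate right by 2).
Doing the same to "forkj": "kjfor".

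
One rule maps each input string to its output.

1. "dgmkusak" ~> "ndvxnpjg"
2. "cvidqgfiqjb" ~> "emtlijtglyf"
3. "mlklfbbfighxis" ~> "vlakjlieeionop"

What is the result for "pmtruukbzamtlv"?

yowpdcenxxuwps

The rule is to shift every letter 3 places forward in the alphabet (wrapping around), then reverse the string.
For "pmtruukbzamtlv" the result is "yowpdcenxxuwps".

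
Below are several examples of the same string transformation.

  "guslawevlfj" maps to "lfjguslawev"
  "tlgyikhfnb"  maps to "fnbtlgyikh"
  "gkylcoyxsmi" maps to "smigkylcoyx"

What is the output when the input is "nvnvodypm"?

ypmnvnvod

The transformation: move the last 3 characters to the front (rotate right by 3).
Doing the same to "nvnvodypm": "ypmnvnvod".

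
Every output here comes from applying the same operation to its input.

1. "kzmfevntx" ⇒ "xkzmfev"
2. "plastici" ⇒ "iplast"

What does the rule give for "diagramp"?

In each case the input is transformed by: move the last character to the front, then delete the last 2 characters.
Doing the same to "diagramp": "pdiagr".

pdiagr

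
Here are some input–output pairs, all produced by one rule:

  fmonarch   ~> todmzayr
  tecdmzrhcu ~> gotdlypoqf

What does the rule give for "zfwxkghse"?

The pattern: reverse the string, then shift every letter 12 places forward in the alphabet (wrapping around).
Applying both steps to "zfwxkghse": "eshgkxwfz", then "qetswjirl".

qetswjirl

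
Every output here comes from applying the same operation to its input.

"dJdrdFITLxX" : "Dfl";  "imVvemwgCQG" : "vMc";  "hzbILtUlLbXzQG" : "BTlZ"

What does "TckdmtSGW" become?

What's happening: keep one character in every 3, starting at position 3 (positions 3rd, 6th, 9th, ...), then flip the case of every letter.
Applying both steps to "TckdmtSGW": "ktW", then "KTw".

KTw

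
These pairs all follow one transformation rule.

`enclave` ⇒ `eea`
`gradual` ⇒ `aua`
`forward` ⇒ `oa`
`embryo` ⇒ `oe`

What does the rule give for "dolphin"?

What's happening: move the last character to the front, then keep only the vowels.
On "dolphin" that produces "oi".

oi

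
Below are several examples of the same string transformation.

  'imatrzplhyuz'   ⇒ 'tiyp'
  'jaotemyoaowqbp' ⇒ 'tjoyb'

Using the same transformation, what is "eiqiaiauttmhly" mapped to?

What's happening: keep one character in every 3, starting at position 1 (positions 1st, 4th, 7th, ...), then swap each adjacent pair of characters (1↔2, 3↔4, ...).
Applying both steps to "eiqiaiauttmhly": "eiatl", then "ietal".
(Check on "jaotemyoaowqbp": → "jtyob" → "tjoyb" ✓)

ietal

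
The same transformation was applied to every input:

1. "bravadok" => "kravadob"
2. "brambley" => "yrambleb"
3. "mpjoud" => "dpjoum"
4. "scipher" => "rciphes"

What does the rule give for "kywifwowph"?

hywifwowpk

Each output is the input with this applied: swap the first and last characters.
For "kywifwowph" the result is "hywifwowpk".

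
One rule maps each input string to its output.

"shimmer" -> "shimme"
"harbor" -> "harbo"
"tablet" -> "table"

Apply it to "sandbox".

The transformation: delete the last character.
Applying that to "sandbox" gives "sandbo".

sandbo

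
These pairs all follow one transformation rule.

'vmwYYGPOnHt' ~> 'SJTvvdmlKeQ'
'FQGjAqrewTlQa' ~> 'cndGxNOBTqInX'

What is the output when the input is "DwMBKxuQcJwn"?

Rule — shift every letter 3 places backward in the alphabet (wrapping around), then flip the case of every letter.
Applying that to "DwMBKxuQcJwn" gives "aTjyhURnZgTK".

aTjyhURnZgTK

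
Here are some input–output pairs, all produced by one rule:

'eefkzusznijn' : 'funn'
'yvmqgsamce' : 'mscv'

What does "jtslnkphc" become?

In each case the input is transformed by: move the first 2 characters to the end (rotate left by 2), then keep one character in every 3, starting at position 1 (positions 1st, 4th, 7th, ...).
Starting from "jtslnkphc": after the first operation, "slnkphcjt"; after the second, "skc".
(Check on "eefkzusznijn": → "fkzusznijnee" → "funn" ✓)

skc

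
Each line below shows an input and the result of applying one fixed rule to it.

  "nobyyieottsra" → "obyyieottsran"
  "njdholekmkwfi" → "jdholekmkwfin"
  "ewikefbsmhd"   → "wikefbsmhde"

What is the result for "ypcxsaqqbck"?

pcxsaqqbcky

Each output is the input with this applied: move the first character to the end.
Doing the same to "ypcxsaqqbck": "pcxsaqqbcky".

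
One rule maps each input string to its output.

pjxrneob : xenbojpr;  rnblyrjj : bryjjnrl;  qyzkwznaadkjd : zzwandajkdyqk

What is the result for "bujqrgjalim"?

In each case the input is transformed by: swap each adjacent pair of characters (1↔2, 3↔4, ...), then move the first 3 characters to the end (rotate left by 3).
Starting from "bujqrgjalim": after the first operation, "ubqjgrajilm"; after the second, "jgrajilmubq".

jgrajilmubq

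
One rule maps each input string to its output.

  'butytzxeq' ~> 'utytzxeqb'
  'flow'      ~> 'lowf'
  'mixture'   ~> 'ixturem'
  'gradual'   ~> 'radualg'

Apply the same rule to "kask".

askk

The transformation: move the first character to the end.
So "kask" becomes "askk".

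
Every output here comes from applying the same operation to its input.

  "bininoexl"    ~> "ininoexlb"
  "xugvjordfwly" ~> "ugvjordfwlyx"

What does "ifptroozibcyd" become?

The rule is to move the first character to the end.
Applying that to "ifptroozibcyd" gives "fptroozibcydi".

fptroozibcydi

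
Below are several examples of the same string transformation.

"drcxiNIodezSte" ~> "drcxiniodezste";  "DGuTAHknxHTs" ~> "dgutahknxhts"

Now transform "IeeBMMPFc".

ieebmmpfc

Looking at the pairs, the operation is to convert every letter to lowercase.
Doing the same to "IeeBMMPFc": "ieebmmpfc".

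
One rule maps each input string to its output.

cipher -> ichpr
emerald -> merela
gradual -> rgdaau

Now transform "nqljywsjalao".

Rule — swap each adjacent pair of characters (1↔2, 3↔4, ...), then delete the last character.
"nqljywsjalao" → "qnjlwyjslao".

qnjlwyjslao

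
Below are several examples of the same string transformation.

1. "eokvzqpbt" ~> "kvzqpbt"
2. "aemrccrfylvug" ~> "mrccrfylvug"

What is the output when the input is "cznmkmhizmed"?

Each output is the input with this applied: delete the first 2 characters.
For "cznmkmhizmed" the result is "nmkmhizmed".

nmkmhizmed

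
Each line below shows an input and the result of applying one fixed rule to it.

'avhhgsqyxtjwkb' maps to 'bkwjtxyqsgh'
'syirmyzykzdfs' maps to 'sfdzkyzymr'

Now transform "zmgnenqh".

hqnen

The pattern: delete the first 3 characters, then reverse the string.
"zmgnenqh" → "nenqh" → "hqnen".
(Check on "syirmyzykzdfs": → "rmyzykzdfs" → "sfdzkyzymr" ✓)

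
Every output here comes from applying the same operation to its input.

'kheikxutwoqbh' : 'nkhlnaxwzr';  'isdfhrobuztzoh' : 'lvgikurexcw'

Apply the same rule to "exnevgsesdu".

haqhyjvh

The transformation: delete the last 3 characters, then shift every letter 3 places forward in the alphabet (wrapping around).
So "exnevgsesdu" becomes "haqhyjvh".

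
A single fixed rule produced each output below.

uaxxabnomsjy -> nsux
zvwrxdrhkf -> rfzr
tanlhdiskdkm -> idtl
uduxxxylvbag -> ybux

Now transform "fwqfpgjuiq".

The transformation: keep one character in every 3, starting at position 1 (positions 1st, 4th, 7th, ...), then swap the front and back halves of the string.
On "fwqfpgjuiq": the first step gives "ffjq", and the second then gives "jqff".

jqff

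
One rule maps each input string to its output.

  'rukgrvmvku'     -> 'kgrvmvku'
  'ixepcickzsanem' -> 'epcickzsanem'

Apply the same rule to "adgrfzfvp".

grfzfvp

Each output is the input with this applied: delete the first 2 characters.
So "adgrfzfvp" becomes "grfzfvp".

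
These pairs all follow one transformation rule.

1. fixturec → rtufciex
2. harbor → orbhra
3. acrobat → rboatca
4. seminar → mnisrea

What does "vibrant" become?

barvtin

What's happening: take characters alternately from the front and the back (1st, last, 2nd, 2nd-last, ...), then move the last 3 characters to the front (rotate right by 3).
On "vibrant": the first step gives "vtinbar", and the second then gives "barvtin".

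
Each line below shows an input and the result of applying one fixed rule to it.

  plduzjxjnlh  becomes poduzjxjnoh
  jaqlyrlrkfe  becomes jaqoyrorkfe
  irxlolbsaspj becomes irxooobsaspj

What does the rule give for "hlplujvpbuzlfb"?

hopoujvpbuzofb

The rule is to replace every "l" with "o".
For "hlplujvpbuzlfb" the result is "hopoujvpbuzofb".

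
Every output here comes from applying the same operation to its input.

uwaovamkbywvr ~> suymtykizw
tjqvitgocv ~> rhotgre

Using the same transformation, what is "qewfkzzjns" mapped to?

In each case the input is transformed by: delete the last 3 characters, then shift every letter 2 places backward in the alphabet (wrapping around).
Applying both steps to "qewfkzzjns": "qewfkzz", then "ocudixx".
(Check on "tjqvitgocv": → "tjqvitg" → "rhotgre" ✓)

ocudixx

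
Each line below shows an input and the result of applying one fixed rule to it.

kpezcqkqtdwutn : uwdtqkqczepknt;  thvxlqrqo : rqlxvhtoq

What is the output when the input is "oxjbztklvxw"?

vlktzbjxowx

Rule — move the last 2 characters to the front (rotate right by 2), then reverse the string.
Working it through for "oxjbztklvxw": intermediate "xwoxjbztklv", final "vlktzbjxowx".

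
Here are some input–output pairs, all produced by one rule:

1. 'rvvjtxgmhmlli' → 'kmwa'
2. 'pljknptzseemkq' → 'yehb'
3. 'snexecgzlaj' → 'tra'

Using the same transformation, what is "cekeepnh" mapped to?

The pattern: shift every letter 11 places backward in the alphabet (wrapping around), then keep one character in every 3, starting at position 3 (positions 3rd, 6th, 9th, ...).
On "cekeepnh": the first step gives "rtzttecw", and the second then gives "ze".

ze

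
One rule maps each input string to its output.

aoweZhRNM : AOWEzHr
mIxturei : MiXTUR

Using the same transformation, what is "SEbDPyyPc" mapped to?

seBdpYY

Looking at the pairs, the operation is to flip the case of every letter, then delete the last 2 characters.
On "SEbDPyyPc": the first step gives "seBdpYYpC", and the second then gives "seBdpYY".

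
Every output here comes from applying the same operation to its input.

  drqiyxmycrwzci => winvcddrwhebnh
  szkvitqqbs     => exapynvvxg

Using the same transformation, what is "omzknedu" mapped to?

What's happening: swap each adjacent pair of characters (1↔2, 3↔4, ...), then shift every letter 5 places forward in the alphabet (wrapping around).
Applying both steps to "omzknedu": "mokzenud", then "rtpejszi".

rtpejszi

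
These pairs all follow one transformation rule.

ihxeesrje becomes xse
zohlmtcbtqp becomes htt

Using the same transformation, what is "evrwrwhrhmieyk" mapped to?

The transformation: keep one character in every 3, starting at position 3 (positions 3rd, 6th, 9th, ...).
So "evrwrwhrhmieyk" becomes "rwhe".

rwhe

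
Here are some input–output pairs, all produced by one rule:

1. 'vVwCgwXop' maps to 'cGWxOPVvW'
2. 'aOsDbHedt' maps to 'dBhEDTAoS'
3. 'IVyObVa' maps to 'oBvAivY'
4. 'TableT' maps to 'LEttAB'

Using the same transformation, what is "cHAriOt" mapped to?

In each case the input is transformed by: flip the case of every letter, then move the first 3 characters to the end (rotate left by 3).
On "cHAriOt": the first step gives "ChaRIoT", and the second then gives "RIoTCha".

RIoTCha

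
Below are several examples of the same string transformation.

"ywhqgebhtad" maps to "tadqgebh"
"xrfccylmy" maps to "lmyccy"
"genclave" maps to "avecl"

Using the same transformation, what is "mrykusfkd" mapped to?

In each case the input is transformed by: delete the first 3 characters, then move the last 3 characters to the front (rotate right by 3).
Doing the same to "mrykusfkd": "fkdkus".

fkdkus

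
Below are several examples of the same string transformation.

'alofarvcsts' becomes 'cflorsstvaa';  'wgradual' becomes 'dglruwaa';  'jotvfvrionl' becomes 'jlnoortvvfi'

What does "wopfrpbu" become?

oppruwbf

Each output is the input with this applied: sort the characters into alphabetical order, then move the first 2 characters to the end (rotate left by 2).
On "wopfrpbu": the first step gives "bfoppruw", and the second then gives "oppruwbf".
(Check on "wgradual": → "aadglruw" → "dglruwaa" ✓)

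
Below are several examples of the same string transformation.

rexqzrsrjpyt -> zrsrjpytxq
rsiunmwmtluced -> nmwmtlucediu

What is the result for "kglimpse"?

Looking at the pairs, the operation is to delete the first 2 characters, then move the first 2 characters to the end (rotate left by 2).
For "kglimpse", step one produces "limpse"; step two turns that into "mpseli".

mpseli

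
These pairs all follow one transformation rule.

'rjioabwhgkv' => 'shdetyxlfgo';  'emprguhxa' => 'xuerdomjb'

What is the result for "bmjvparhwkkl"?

ihhteoxmsgjy

The pattern: reverse the string, then shift every letter 3 places backward in the alphabet (wrapping around).
Starting from "bmjvparhwkkl": after the first operation, "lkkwhrapvjmb"; after the second, "ihhteoxmsgjy".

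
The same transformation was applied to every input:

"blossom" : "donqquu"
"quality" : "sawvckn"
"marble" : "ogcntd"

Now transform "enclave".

What's happening: take characters alternately from the front and the back (1st, last, 2nd, 2nd-last, ...), then shift every letter 2 places forward in the alphabet (wrapping around).
On "enclave": the first step gives "eenvcal", and the second then gives "ggpxecn".

ggpxecn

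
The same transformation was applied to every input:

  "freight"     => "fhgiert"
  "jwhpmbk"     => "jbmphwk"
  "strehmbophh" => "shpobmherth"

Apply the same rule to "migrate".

Each output is the input with this applied: reverse the string, then swap the first and last characters.
"migrate" → "etargim" → "mtargie".

mtargie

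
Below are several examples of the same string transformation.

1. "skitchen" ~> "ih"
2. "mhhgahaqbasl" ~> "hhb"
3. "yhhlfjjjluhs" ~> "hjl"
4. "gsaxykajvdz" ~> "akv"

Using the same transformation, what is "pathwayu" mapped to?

ta

What's happening: delete the last character, then keep one character in every 3, starting at position 3 (positions 3rd, 6th, 9th, ...).
For "pathwayu" the result is "ta".
(Check on "yhhlfjjjluhs": → "yhhlfjjjluh" → "hjl" ✓)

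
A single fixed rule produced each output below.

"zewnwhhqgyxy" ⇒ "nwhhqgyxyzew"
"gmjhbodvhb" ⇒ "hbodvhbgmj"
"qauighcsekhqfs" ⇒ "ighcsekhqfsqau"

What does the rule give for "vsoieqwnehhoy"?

Each output is the input with this applied: move the first 3 characters to the end (rotate left by 3).
So "vsoieqwnehhoy" becomes "ieqwnehhoyvso".

ieqwnehhoyvso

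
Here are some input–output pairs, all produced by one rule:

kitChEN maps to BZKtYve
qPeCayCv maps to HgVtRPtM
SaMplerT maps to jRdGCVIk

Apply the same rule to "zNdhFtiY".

QeUYwKZp

The pattern: flip the case of every letter, then shift every letter 9 places backward in the alphabet (wrapping around).
Applying both steps to "zNdhFtiY": "ZnDHfTIy", then "QeUYwKZp".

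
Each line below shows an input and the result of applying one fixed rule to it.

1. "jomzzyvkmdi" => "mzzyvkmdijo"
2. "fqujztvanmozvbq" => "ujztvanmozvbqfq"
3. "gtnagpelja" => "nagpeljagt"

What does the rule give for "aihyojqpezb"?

What's happening: move the first 2 characters to the end (rotate left by 2).
For "aihyojqpezb" the result is "hyojqpezbai".

hyojqpezbai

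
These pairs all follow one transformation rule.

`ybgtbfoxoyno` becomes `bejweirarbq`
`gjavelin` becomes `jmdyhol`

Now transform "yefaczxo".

bhidfca

The transformation: shift every letter 3 places forward in the alphabet (wrapping around), then delete the last character.
"yefaczxo" → "bhidfcar" → "bhidfca".
(Check on "ybgtbfoxoyno": → "bejweirarbqr" → "bejweirarbq" ✓)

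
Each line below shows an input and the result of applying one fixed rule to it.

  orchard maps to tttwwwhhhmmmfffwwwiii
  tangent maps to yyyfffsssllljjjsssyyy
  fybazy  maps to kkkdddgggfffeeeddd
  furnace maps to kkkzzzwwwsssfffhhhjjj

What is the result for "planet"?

The rule is to shift every letter 5 places forward in the alphabet (wrapping around), then repeat every character 3 times.
"planet" → "uqfsjy" → "uuuqqqfffsssjjjyyy".

uuuqqqfffsssjjjyyy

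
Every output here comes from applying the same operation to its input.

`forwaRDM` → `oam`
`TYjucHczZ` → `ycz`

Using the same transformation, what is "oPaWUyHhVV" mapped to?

puh

The rule is to keep one character in every 3, starting at position 2 (positions 2nd, 5th, 8th, ...), then convert every letter to lowercase.
"oPaWUyHhVV" → "PUh" → "puh".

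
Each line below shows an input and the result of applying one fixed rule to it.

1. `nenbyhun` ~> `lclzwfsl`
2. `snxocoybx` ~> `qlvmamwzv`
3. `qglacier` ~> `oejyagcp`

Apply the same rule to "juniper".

hslgncp

The rule is to shift every letter 2 places backward in the alphabet (wrapping around).
For "juniper" the result is "hslgncp".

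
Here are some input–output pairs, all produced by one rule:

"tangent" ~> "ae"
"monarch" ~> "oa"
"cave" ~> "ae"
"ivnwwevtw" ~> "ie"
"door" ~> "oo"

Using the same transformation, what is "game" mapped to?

ae

The rule is to keep only the vowels.
Applying that to "game" gives "ae".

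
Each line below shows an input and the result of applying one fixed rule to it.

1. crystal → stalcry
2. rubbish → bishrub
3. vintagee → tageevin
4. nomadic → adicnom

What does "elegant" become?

gantele

Looking at the pairs, the operation is to move the first 3 characters to the end (rotate left by 3).
So "elegant" becomes "gantele".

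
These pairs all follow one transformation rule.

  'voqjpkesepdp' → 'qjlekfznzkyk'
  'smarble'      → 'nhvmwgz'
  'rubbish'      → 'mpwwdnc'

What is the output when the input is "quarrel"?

lpvmmzg

The rule is to shift every letter 5 places backward in the alphabet (wrapping around).
Doing the same to "quarrel": "lpvmmzg".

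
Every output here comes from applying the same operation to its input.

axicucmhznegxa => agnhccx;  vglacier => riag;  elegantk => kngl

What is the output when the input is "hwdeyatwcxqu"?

What's happening: reverse the string, then keep every other character starting from the first (positions 1st, 3rd, 5th, ...).
On "hwdeyatwcxqu": the first step gives "uqxcwtayedwh", and the second then gives "uxwaew".

uxwaew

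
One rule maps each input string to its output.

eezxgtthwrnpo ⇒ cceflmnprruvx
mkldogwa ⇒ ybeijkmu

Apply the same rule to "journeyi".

Looking at the pairs, the operation is to sort the characters into alphabetical order, then shift every letter 2 places backward in the alphabet (wrapping around).
For "journeyi", step one produces "eijnoruy"; step two turns that into "cghlmpsw".

cghlmpsw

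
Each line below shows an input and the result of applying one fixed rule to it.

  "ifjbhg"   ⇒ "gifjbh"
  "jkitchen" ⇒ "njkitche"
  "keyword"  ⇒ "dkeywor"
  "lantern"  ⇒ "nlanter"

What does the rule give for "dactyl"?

The transformation: move the last character to the front.
Doing the same to "dactyl": "ldacty".

ldacty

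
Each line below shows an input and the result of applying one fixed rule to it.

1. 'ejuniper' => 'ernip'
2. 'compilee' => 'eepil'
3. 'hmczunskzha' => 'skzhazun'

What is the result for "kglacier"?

eraci

The pattern: delete the first 3 characters, then move the first 3 characters to the end (rotate left by 3).
For "kglacier", step one produces "acier"; step two turns that into "eraci".
(Check on "hmczunskzha": → "zunskzha" → "skzhazun" ✓)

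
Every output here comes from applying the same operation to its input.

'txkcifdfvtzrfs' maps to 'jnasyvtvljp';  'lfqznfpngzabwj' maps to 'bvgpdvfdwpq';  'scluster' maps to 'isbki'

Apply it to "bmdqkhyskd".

What's happening: shift every letter 10 places backward in the alphabet (wrapping around), then delete the last 3 characters.
Applying both steps to "bmdqkhyskd": "rctgaxoiat", then "rctgaxo".

rctgaxo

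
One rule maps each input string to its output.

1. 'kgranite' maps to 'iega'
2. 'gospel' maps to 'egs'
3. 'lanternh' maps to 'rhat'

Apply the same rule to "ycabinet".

Rule — swap the front and back halves of the string, then keep every other character starting from the second (positions 2nd, 4th, 6th, ...).
For "ycabinet", step one produces "inetycab"; step two turns that into "ntcb".

ntcb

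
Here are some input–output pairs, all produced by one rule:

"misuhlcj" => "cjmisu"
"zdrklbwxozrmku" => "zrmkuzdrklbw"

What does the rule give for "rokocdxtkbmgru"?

Rule — swap the front and back halves of the string, then delete the first 2 characters.
For "rokocdxtkbmgru", step one produces "tkbmgrurokocdx"; step two turns that into "bmgrurokocdx".

bmgrurokocdx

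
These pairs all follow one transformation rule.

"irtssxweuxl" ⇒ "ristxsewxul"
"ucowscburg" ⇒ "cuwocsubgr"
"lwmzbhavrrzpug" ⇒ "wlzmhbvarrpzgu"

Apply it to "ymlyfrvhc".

The rule is to swap each adjacent pair of characters (1↔2, 3↔4, ...).
For "ymlyfrvhc" the result is "myylrfhvc".

myylrfhvc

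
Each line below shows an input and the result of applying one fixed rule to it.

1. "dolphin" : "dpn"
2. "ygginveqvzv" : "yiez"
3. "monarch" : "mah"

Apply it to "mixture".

What's happening: keep one character in every 3, starting at position 1 (positions 1st, 4th, 7th, ...).
Applying that to "mixture" gives "mte".

mte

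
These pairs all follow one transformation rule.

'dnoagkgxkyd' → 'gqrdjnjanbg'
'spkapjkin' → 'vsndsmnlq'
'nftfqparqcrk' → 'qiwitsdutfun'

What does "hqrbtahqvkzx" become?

Each output is the input with this applied: shift every letter 3 places forward in the alphabet (wrapping around).
Doing the same to "hqrbtahqvkzx": "ktuewdktynca".

ktuewdktynca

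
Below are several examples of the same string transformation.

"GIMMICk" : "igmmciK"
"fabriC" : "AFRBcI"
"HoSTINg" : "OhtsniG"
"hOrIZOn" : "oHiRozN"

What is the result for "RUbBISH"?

urbBsih

The transformation: swap each adjacent pair of characters (1↔2, 3↔4, ...), then flip the case of every letter.
Starting from "RUbBISH": after the first operation, "URBbSIH"; after the second, "urbBsih".
(Check on "hOrIZOn": → "OhIrOZn" → "oHiRozN" ✓)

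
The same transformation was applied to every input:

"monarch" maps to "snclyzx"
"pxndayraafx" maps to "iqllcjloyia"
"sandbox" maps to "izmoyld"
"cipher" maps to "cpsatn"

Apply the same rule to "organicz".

kntylrcz

Looking at the pairs, the operation is to reverse the string, then shift every letter 11 places forward in the alphabet (wrapping around).
Working it through for "organicz": intermediate "zcinagro", final "kntylrcz".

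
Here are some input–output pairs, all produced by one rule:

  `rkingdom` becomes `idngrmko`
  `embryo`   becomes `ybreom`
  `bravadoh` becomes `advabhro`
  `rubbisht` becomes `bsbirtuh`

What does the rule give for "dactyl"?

The pattern: take characters alternately from the front and the back (1st, last, 2nd, 2nd-last, ...), then swap the front and back halves of the string.
Working it through for "dactyl": intermediate "dlayct", final "yctdla".
(Check on "embryo": → "eomybr" → "ybreom" ✓)

yctdla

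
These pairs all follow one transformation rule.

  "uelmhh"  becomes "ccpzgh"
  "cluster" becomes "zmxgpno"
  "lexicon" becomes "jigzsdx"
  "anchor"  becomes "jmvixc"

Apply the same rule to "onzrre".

Rule — move the last 2 characters to the front (rotate right by 2), then shift every letter 5 places backward in the alphabet (wrapping around).
On "onzrre": the first step gives "reonzr", and the second then gives "mzjium".

mzjium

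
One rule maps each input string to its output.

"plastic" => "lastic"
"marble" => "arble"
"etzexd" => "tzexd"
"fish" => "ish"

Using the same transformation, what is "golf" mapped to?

olf

The rule is to delete the first character.
Applying that to "golf" gives "olf".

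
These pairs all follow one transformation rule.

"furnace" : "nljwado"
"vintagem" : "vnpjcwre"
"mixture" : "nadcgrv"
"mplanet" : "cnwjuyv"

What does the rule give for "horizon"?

The pattern: reverse the string, then shift every letter 9 places forward in the alphabet (wrapping around).
For "horizon", step one produces "noziroh"; step two turns that into "wxiraxq".

wxiraxq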